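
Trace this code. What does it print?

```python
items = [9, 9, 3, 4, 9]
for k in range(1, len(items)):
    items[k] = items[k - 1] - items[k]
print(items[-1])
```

-16

k=1: items[1] = 9-9 = 0 → [9, 0, 3, 4, 9]
k=2: items[2] = 0-3 = -3 → [9, 0, -3, 4, 9]
k=3: items[3] = (-3)-4 = -7 → [9, 0, -3, -7, 9]
k=4: items[4] = (-7)-9 = -16 → [9, 0, -3, -7, -16]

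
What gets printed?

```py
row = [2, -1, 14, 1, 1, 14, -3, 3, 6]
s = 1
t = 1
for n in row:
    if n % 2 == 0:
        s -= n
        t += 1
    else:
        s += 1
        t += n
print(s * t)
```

-180

n=2: even, s = 1-2 = -1; t=2
n=-1: not even, s = (-1)+1 = 0; t=1
n=14: even, s = 0-14 = -14; t=2
n=1: not even, s = (-14)+1 = -13; t=3
n=1: not even, s = (-13)+1 = -12; t=4
n=14: even, s = (-12)-14 = -26; t=5
n=-3: not even, s = (-26)+1 = -25; t=2
n=3: not even, s = (-25)+1 = -24; t=5
n=6: even, s = (-24)-6 = -30; t=6
s*t = (-30)*6 = -180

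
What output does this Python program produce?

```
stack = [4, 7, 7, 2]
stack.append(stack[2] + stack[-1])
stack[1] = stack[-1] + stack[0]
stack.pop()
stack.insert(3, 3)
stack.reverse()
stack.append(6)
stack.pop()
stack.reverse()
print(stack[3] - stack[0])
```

append stack[2]+stack[-1] = 7+2 = 9 → [4, 7, 7, 2, 9]
stack[1] = stack[-1]+stack[0] = 9+4 = 13 → [4, 13, 7, 2, 9]
pop() removes 9 → [4, 13, 7, 2]
insert 3 at 3 → [4, 13, 7, 3, 2]
reverse → [2, 3, 7, 13, 4]
append 6 → [2, 3, 7, 13, 4, 6]
pop() removes 6 → [2, 3, 7, 13, 4]
reverse → [4, 13, 7, 3, 2]
stack[3]-stack[0] = 3-4 = -1

-1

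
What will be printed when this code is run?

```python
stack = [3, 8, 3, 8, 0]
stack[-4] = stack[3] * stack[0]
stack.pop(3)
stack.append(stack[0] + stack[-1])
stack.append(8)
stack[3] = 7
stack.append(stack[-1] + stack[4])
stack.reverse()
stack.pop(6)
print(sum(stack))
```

stack[-4] = stack[3]*stack[0] = 8*3 = 24 → [3, 24, 3, 8, 0]
pop(3) removes 8 → [3, 24, 3, 0]
append stack[0]+stack[-1] = 3+0 = 3 → [3, 24, 3, 0, 3]
append 8 → [3, 24, 3, 0, 3, 8]
stack[3] = 7 → [3, 24, 3, 7, 3, 8]
append stack[-1]+stack[4] = 8+3 = 11 → [3, 24, 3, 7, 3, 8, 11]
reverse → [11, 8, 3, 7, 3, 24, 3]
pop(6) removes 3 → [11, 8, 3, 7, 3, 24]
sum = 56

56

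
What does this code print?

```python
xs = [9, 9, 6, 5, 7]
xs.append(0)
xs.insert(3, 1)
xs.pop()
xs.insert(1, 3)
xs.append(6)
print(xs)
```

append 0 → [9, 9, 6, 5, 7, 0]
insert 1 at 3 → [9, 9, 6, 1, 5, 7, 0]
pop() removes 0 → [9, 9, 6, 1, 5, 7]
insert 3 at 1 → [9, 3, 9, 6, 1, 5, 7]
append 6 → [9, 3, 9, 6, 1, 5, 7, 6]

[9, 3, 9, 6, 1, 5, 7, 6]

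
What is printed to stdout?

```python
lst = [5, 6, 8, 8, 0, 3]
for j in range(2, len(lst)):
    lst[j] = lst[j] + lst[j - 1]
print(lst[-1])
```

j=2: lst[2] = 8+6 = 14 → [5, 6, 14, 8, 0, 3]
j=3: lst[3] = 8+14 = 22 → [5, 6, 14, 22, 0, 3]
j=4: lst[4] = 0+22 = 22 → [5, 6, 14, 22, 22, 3]
j=5: lst[5] = 3+22 = 25 → [5, 6, 14, 22, 22, 25]

25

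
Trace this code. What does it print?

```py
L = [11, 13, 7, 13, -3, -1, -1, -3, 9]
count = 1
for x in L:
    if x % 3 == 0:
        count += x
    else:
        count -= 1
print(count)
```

x=11: not %3==0, count = 1-1 = 0
x=13: not %3==0, count = 0-1 = -1
x=7: not %3==0, count = (-1)-1 = -2
x=13: not %3==0, count = (-2)-1 = -3
x=-3: %3==0, count = (-3)+(-3) = -6
x=-1: not %3==0, count = (-6)-1 = -7
x=-1: not %3==0, count = (-7)-1 = -8
x=-3: %3==0, count = (-8)+(-3) = -11
x=9: %3==0, count = (-11)+9 = -2

-2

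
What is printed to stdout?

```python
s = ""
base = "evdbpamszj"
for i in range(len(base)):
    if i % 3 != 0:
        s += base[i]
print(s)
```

vdpasz

i=0: skip
i=1: add 'v' → 'v'
i=2: add 'd' → 'vd'
i=3: skip
i=4: add 'p' → 'vdp'
i=5: add 'a' → 'vdpa'
i=6: skip
i=7: add 's' → 'vdpas'
i=8: add 'z' → 'vdpasz'
i=9: skip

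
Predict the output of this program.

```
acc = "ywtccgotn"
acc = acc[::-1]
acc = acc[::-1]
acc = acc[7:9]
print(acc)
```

tn

reverse → 'ntogcctwy'
reverse → 'ywtccgotn'
slice [7:9] → 'tn'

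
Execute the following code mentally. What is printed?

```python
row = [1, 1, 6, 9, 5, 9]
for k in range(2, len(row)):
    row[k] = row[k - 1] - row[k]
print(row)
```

k=2: row[2] = 1-6 = -5 → [1, 1, -5, 9, 5, 9]
k=3: row[3] = (-5)-9 = -14 → [1, 1, -5, -14, 5, 9]
k=4: row[4] = (-14)-5 = -19 → [1, 1, -5, -14, -19, 9]
k=5: row[5] = (-19)-9 = -28 → [1, 1, -5, -14, -19, -28]

[1, 1, -5, -14, -19, -28]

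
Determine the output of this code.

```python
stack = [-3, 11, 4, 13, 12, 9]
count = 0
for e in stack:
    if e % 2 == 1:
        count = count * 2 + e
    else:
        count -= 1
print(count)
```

49

e=-3: odd, count = 0*2+(-3) = -3
e=11: odd, count = (-3)*2+11 = 5
e=4: not odd, count = 5-1 = 4
e=13: odd, count = 4*2+13 = 21
e=12: not odd, count = 21-1 = 20
e=9: odd, count = 20*2+9 = 49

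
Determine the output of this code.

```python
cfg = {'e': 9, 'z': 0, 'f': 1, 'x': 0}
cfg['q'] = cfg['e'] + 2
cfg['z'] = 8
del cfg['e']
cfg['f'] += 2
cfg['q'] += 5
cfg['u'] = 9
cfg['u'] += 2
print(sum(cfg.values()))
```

38

cfg['q'] = cfg['e']+2 = 11 → {'e': 9, 'z': 0, 'f': 1, 'x': 0, 'q': 11}
cfg['z'] = 8 → {'e': 9, 'z': 8, 'f': 1, 'x': 0, 'q': 11}
del 'e' → {'z': 8, 'f': 1, 'x': 0, 'q': 11}
cfg['f'] = 1+2 = 3 → {'z': 8, 'f': 3, 'x': 0, 'q': 11}
cfg['q'] = 11+5 = 16 → {'z': 8, 'f': 3, 'x': 0, 'q': 16}
cfg['u'] = 9 → {'z': 8, 'f': 3, 'x': 0, 'q': 16, 'u': 9}
cfg['u'] = 9+2 = 11 → {'z': 8, 'f': 3, 'x': 0, 'q': 16, 'u': 11}
sum of values = 38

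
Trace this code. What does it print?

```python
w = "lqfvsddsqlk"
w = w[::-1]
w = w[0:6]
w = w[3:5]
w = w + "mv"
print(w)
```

sdmv

reverse → 'klqsddsvfql'
slice [0:6] → 'klqsdd'
slice [3:5] → 'sd'
+ 'mv' → 'sdmv'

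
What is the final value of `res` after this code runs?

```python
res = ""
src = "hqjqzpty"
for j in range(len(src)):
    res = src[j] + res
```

'ytpzqjqh'

j=0: prepend 'h' → 'h'
j=1: prepend 'q' → 'qh'
j=2: prepend 'j' → 'jqh'
j=3: prepend 'q' → 'qjqh'
j=4: prepend 'z' → 'zqjqh'
j=5: prepend 'p' → 'pzqjqh'
j=6: prepend 't' → 'tpzqjqh'
j=7: prepend 'y' → 'ytpzqjqh'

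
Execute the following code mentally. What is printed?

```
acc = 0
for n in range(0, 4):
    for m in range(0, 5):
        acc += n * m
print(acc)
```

n=0,m=0: acc = 0+0 = 0
n=0,m=1: acc = 0+0 = 0
n=0,m=2: acc = 0+0 = 0
n=0,m=3: acc = 0+0 = 0
n=0,m=4: acc = 0+0 = 0
n=1,m=0: acc = 0+0 = 0
n=1,m=1: acc = 0+1 = 1
n=1,m=2: acc = 1+2 = 3
n=1,m=3: acc = 3+3 = 6
n=1,m=4: acc = 6+4 = 10
n=2,m=0: acc = 10+0 = 10
n=2,m=1: acc = 10+2 = 12
n=2,m=2: acc = 12+4 = 16
n=2,m=3: acc = 16+6 = 22
n=2,m=4: acc = 22+8 = 30
n=3,m=0: acc = 30+0 = 30
n=3,m=1: acc = 30+3 = 33
n=3,m=2: acc = 33+6 = 39
n=3,m=3: acc = 39+9 = 48
n=3,m=4: acc = 48+12 = 60

60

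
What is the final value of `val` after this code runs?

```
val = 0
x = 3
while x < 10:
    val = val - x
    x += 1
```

x=3: val = 0-3 = -3
x=4: val = (-3)-4 = -7
x=5: val = (-7)-5 = -12
x=6: val = (-12)-6 = -18
x=7: val = (-18)-7 = -25
x=8: val = (-25)-8 = -33
x=9: val = (-33)-9 = -42

-42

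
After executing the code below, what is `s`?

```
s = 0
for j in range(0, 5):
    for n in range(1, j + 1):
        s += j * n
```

j=1,n=1: s = 0+1 = 1
j=2,n=1: s = 1+2 = 3
j=2,n=2: s = 3+4 = 7
j=3,n=1: s = 7+3 = 10
j=3,n=2: s = 10+6 = 16
j=3,n=3: s = 16+9 = 25
j=4,n=1: s = 25+4 = 29
j=4,n=2: s = 29+8 = 37
j=4,n=3: s = 37+12 = 49
j=4,n=4: s = 49+16 = 65

65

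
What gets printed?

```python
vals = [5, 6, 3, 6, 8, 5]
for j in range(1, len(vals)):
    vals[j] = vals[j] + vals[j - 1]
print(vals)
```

j=1: vals[1] = 6+5 = 11 → [5, 11, 3, 6, 8, 5]
j=2: vals[2] = 3+11 = 14 → [5, 11, 14, 6, 8, 5]
j=3: vals[3] = 6+14 = 20 → [5, 11, 14, 20, 8, 5]
j=4: vals[4] = 8+20 = 28 → [5, 11, 14, 20, 28, 5]
j=5: vals[5] = 5+28 = 33 → [5, 11, 14, 20, 28, 33]

[5, 11, 14, 20, 28, 33]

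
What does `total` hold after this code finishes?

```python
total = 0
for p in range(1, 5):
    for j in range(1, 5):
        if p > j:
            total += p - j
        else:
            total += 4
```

50

p=1,j=1: not 1>1, total = 0+4 = 4
p=1,j=2: not 1>2, total = 4+4 = 8
p=1,j=3: not 1>3, total = 8+4 = 12
p=1,j=4: not 1>4, total = 12+4 = 16
p=2,j=1: 2>1, total = 16+1 = 17
p=2,j=2: not 2>2, total = 17+4 = 21
p=2,j=3: not 2>3, total = 21+4 = 25
p=2,j=4: not 2>4, total = 25+4 = 29
p=3,j=1: 3>1, total = 29+2 = 31
p=3,j=2: 3>2, total = 31+1 = 32
p=3,j=3: not 3>3, total = 32+4 = 36
p=3,j=4: not 3>4, total = 36+4 = 40
p=4,j=1: 4>1, total = 40+3 = 43
p=4,j=2: 4>2, total = 43+2 = 45
p=4,j=3: 4>3, total = 45+1 = 46
p=4,j=4: not 4>4, total = 46+4 = 50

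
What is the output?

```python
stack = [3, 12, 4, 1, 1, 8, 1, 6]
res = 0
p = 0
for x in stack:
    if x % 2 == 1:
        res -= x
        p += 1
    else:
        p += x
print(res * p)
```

-204

x=3: odd, res = 0-3 = -3; p=1
x=12: not odd; p=13
x=4: not odd; p=17
x=1: odd, res = (-3)-1 = -4; p=18
x=1: odd, res = (-4)-1 = -5; p=19
x=8: not odd; p=27
x=1: odd, res = (-5)-1 = -6; p=28
x=6: not odd; p=34
res*p = (-6)*34 = -204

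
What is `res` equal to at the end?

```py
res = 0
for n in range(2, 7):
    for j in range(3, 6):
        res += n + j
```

120

n=2,j=3: res = 0+5 = 5
n=2,j=4: res = 5+6 = 11
n=2,j=5: res = 11+7 = 18
n=3,j=3: res = 18+6 = 24
n=3,j=4: res = 24+7 = 31
n=3,j=5: res = 31+8 = 39
n=4,j=3: res = 39+7 = 46
n=4,j=4: res = 46+8 = 54
n=4,j=5: res = 54+9 = 63
n=5,j=3: res = 63+8 = 71
n=5,j=4: res = 71+9 = 80
n=5,j=5: res = 80+10 = 90
n=6,j=3: res = 90+9 = 99
n=6,j=4: res = 99+10 = 109
n=6,j=5: res = 109+11 = 120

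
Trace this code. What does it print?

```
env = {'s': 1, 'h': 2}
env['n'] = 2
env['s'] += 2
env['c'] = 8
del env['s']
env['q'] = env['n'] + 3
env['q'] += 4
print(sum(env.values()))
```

21

env['n'] = 2 → {'s': 1, 'h': 2, 'n': 2}
env['s'] = 1+2 = 3 → {'s': 3, 'h': 2, 'n': 2}
env['c'] = 8 → {'s': 3, 'h': 2, 'n': 2, 'c': 8}
del 's' → {'h': 2, 'n': 2, 'c': 8}
env['q'] = env['n']+3 = 5 → {'h': 2, 'n': 2, 'c': 8, 'q': 5}
env['q'] = 5+4 = 9 → {'h': 2, 'n': 2, 'c': 8, 'q': 9}
sum of values = 21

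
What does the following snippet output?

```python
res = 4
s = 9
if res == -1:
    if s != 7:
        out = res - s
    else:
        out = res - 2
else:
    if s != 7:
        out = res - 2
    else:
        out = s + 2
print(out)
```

res=4, s=9
res == -1 is False; s != 7 is True
→ out = res - 2 = 2

2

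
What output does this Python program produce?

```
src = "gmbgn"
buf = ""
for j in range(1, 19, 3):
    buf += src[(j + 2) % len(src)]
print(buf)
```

j=1: add src[3]='g' → 'g'
j=4: add src[1]='m' → 'gm'
j=7: add src[4]='n' → 'gmn'
j=10: add src[2]='b' → 'gmnb'
j=13: add src[0]='g' → 'gmnbg'
j=16: add src[3]='g' → 'gmnbgg'

gmnbgg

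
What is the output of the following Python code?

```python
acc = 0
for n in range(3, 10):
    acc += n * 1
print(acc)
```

42

n=3: acc = 0+3*1 = 3
n=4: acc = 3+4*1 = 7
n=5: acc = 7+5*1 = 12
n=6: acc = 12+6*1 = 18
n=7: acc = 18+7*1 = 25
n=8: acc = 25+8*1 = 33
n=9: acc = 33+9*1 = 42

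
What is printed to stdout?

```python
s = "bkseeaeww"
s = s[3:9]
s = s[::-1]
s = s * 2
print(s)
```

slice [3:9] → 'eeaeww'
reverse → 'wweaee'
repeat ×2 → 'wweaeewweaee'

wweaeewweaee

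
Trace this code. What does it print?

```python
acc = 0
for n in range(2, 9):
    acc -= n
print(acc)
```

n=2: acc = 0-2 = -2
n=3: acc = (-2)-3 = -5
n=4: acc = (-5)-4 = -9
n=5: acc = (-9)-5 = -14
n=6: acc = (-14)-6 = -20
n=7: acc = (-20)-7 = -27
n=8: acc = (-27)-8 = -35

-35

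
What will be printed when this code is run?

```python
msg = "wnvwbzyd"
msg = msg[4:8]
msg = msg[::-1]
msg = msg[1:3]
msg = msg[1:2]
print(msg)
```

z

slice [4:8] → 'bzyd'
reverse → 'dyzb'
slice [1:3] → 'yz'
slice [1:2] → 'z'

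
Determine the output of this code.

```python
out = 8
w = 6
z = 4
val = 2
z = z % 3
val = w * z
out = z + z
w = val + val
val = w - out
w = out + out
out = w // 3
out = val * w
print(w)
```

z = 4%3 = 1
val = 6*1 = 6
out = 1+1 = 2
w = 6+6 = 12
val = 12-2 = 10
w = 2+2 = 4
out = 4//3 = 1
out = 10*4 = 40

4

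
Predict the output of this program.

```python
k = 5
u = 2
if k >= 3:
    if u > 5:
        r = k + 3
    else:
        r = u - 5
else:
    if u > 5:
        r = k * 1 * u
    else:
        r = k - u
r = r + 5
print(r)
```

2

k=5, u=2
k >= 3 is True; u > 5 is False
→ r = u - 5 = -3
r = (-3)+5 = 2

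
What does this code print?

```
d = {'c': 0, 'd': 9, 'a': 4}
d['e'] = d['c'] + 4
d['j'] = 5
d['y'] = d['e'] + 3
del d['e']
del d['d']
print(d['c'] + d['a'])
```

d['e'] = d['c']+4 = 4 → {'c': 0, 'd': 9, 'a': 4, 'e': 4}
d['j'] = 5 → {'c': 0, 'd': 9, 'a': 4, 'e': 4, 'j': 5}
d['y'] = d['e']+3 = 7 → {'c': 0, 'd': 9, 'a': 4, 'e': 4, 'j': 5, 'y': 7}
del 'e' → {'c': 0, 'd': 9, 'a': 4, 'j': 5, 'y': 7}
del 'd' → {'c': 0, 'a': 4, 'j': 5, 'y': 7}
d['c']+d['a'] = 0+4 = 4

4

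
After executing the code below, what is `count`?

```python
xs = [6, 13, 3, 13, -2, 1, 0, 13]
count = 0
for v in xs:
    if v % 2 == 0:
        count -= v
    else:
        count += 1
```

v=6: even, count = 0-6 = -6
v=13: not even, count = (-6)+1 = -5
v=3: not even, count = (-5)+1 = -4
v=13: not even, count = (-4)+1 = -3
v=-2: even, count = (-3)-(-2) = -1
v=1: not even, count = (-1)+1 = 0
v=0: even, count = 0-0 = 0
v=13: not even, count = 0+1 = 1

1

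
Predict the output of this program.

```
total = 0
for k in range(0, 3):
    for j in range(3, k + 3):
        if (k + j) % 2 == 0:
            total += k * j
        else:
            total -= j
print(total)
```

k=1,j=3: even sum, total = 0+3 = 3
k=2,j=3: odd sum, total = 3-3 = 0
k=2,j=4: even sum, total = 0+8 = 8

8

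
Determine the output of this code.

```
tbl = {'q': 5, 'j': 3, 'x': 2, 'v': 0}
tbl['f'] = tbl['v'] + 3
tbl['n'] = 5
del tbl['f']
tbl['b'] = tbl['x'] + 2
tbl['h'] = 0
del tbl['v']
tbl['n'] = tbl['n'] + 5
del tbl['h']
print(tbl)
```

{'q': 5, 'j': 3, 'x': 2, 'n': 10, 'b': 4}

tbl['f'] = tbl['v']+3 = 3 → {'q': 5, 'j': 3, 'x': 2, 'v': 0, 'f': 3}
tbl['n'] = 5 → {'q': 5, 'j': 3, 'x': 2, 'v': 0, 'f': 3, 'n': 5}
del 'f' → {'q': 5, 'j': 3, 'x': 2, 'v': 0, 'n': 5}
tbl['b'] = tbl['x']+2 = 4 → {'q': 5, 'j': 3, 'x': 2, 'v': 0, 'n': 5, 'b': 4}
tbl['h'] = 0 → {'q': 5, 'j': 3, 'x': 2, 'v': 0, 'n': 5, 'b': 4, 'h': 0}
del 'v' → {'q': 5, 'j': 3, 'x': 2, 'n': 5, 'b': 4, 'h': 0}
tbl['n'] = tbl['n']+5 = 10 → {'q': 5, 'j': 3, 'x': 2, 'n': 10, 'b': 4, 'h': 0}
del 'h' → {'q': 5, 'j': 3, 'x': 2, 'n': 10, 'b': 4}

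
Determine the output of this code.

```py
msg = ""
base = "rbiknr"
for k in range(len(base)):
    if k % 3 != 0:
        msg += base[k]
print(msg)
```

k=0: skip
k=1: add 'b' → 'b'
k=2: add 'i' → 'bi'
k=3: skip
k=4: add 'n' → 'bin'
k=5: add 'r' → 'binr'

binr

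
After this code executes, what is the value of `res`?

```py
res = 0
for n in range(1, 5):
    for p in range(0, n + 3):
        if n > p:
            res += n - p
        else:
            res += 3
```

n=1,p=0: 1>0, res = 0+1 = 1
n=1,p=1: not 1>1, res = 1+3 = 4
n=1,p=2: not 1>2, res = 4+3 = 7
n=1,p=3: not 1>3, res = 7+3 = 10
n=2,p=0: 2>0, res = 10+2 = 12
n=2,p=1: 2>1, res = 12+1 = 13
n=2,p=2: not 2>2, res = 13+3 = 16
n=2,p=3: not 2>3, res = 16+3 = 19
n=2,p=4: not 2>4, res = 19+3 = 22
n=3,p=0: 3>0, res = 22+3 = 25
n=3,p=1: 3>1, res = 25+2 = 27
n=3,p=2: 3>2, res = 27+1 = 28
n=3,p=3: not 3>3, res = 28+3 = 31
n=3,p=4: not 3>4, res = 31+3 = 34
n=3,p=5: not 3>5, res = 34+3 = 37
n=4,p=0: 4>0, res = 37+4 = 41
n=4,p=1: 4>1, res = 41+3 = 44
n=4,p=2: 4>2, res = 44+2 = 46
n=4,p=3: 4>3, res = 46+1 = 47
n=4,p=4: not 4>4, res = 47+3 = 50
n=4,p=5: not 4>5, res = 50+3 = 53
n=4,p=6: not 4>6, res = 53+3 = 56

56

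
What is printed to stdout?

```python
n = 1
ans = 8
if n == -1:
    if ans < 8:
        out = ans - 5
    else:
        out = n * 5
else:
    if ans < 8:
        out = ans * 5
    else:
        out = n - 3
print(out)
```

-2

n=1, ans=8
n == -1 is False; ans < 8 is False
→ out = n - 3 = -2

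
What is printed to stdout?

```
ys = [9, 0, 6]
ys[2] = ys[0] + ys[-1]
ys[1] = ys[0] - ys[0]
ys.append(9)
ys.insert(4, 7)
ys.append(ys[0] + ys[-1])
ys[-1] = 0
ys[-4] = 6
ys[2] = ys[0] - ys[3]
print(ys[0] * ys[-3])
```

81

ys[2] = ys[0]+ys[-1] = 9+6 = 15 → [9, 0, 15]
ys[1] = ys[0]-ys[0] = 9-9 = 0 → [9, 0, 15]
append 9 → [9, 0, 15, 9]
insert 7 at 4 → [9, 0, 15, 9, 7]
append ys[0]+ys[-1] = 9+7 = 16 → [9, 0, 15, 9, 7, 16]
ys[-1] = 0 → [9, 0, 15, 9, 7, 0]
ys[-4] = 6 → [9, 0, 6, 9, 7, 0]
ys[2] = ys[0]-ys[3] = 9-9 = 0 → [9, 0, 0, 9, 7, 0]
ys[0]*ys[-3] = 9*9 = 81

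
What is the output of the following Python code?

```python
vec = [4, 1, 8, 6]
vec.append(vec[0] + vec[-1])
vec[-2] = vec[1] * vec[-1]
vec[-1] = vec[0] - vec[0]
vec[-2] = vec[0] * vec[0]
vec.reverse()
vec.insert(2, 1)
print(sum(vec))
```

30

append vec[0]+vec[-1] = 4+6 = 10 → [4, 1, 8, 6, 10]
vec[-2] = vec[1]*vec[-1] = 1*10 = 10 → [4, 1, 8, 10, 10]
vec[-1] = vec[0]-vec[0] = 4-4 = 0 → [4, 1, 8, 10, 0]
vec[-2] = vec[0]*vec[0] = 4*4 = 16 → [4, 1, 8, 16, 0]
reverse → [0, 16, 8, 1, 4]
insert 1 at 2 → [0, 16, 1, 8, 1, 4]
sum = 30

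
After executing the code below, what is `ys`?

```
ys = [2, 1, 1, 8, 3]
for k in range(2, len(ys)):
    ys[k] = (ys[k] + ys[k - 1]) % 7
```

[2, 1, 2, 3, 6]

k=2: ys[2] = (1+1)%7 = 2 → [2, 1, 2, 8, 3]
k=3: ys[3] = (8+2)%7 = 3 → [2, 1, 2, 3, 3]
k=4: ys[4] = (3+3)%7 = 6 → [2, 1, 2, 3, 6]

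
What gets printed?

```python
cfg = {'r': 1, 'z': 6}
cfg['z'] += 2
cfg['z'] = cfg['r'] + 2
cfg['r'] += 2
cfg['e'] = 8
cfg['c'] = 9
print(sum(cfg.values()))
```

cfg['z'] = 6+2 = 8 → {'r': 1, 'z': 8}
cfg['z'] = cfg['r']+2 = 3 → {'r': 1, 'z': 3}
cfg['r'] = 1+2 = 3 → {'r': 3, 'z': 3}
cfg['e'] = 8 → {'r': 3, 'z': 3, 'e': 8}
cfg['c'] = 9 → {'r': 3, 'z': 3, 'e': 8, 'c': 9}
sum of values = 23

23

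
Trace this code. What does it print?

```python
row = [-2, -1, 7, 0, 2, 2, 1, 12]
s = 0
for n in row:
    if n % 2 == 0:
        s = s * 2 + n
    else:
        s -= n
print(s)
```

n=-2: even, s = 0*2+(-2) = -2
n=-1: not even, s = (-2)-(-1) = -1
n=7: not even, s = (-1)-7 = -8
n=0: even, s = (-8)*2+0 = -16
n=2: even, s = (-16)*2+2 = -30
n=2: even, s = (-30)*2+2 = -58
n=1: not even, s = (-58)-1 = -59
n=12: even, s = (-59)*2+12 = -106

-106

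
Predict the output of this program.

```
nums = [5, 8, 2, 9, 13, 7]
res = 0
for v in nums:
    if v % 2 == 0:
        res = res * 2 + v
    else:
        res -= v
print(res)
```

-31

v=5: not even, res = 0-5 = -5
v=8: even, res = (-5)*2+8 = -2
v=2: even, res = (-2)*2+2 = -2
v=9: not even, res = (-2)-9 = -11
v=13: not even, res = (-11)-13 = -24
v=7: not even, res = (-24)-7 = -31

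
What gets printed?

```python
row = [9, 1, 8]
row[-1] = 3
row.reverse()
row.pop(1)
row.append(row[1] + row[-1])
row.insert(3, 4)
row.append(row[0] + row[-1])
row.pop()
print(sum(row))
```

34

row[-1] = 3 → [9, 1, 3]
reverse → [3, 1, 9]
pop(1) removes 1 → [3, 9]
append row[1]+row[-1] = 9+9 = 18 → [3, 9, 18]
insert 4 at 3 → [3, 9, 18, 4]
append row[0]+row[-1] = 3+4 = 7 → [3, 9, 18, 4, 7]
pop() removes 7 → [3, 9, 18, 4]
sum = 34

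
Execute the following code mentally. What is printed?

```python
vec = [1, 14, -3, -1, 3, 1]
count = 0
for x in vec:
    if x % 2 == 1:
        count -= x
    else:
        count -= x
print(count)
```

-15

x=1: odd, count = 0-1 = -1
x=14: not odd, count = (-1)-14 = -15
x=-3: odd, count = (-15)-(-3) = -12
x=-1: odd, count = (-12)-(-1) = -11
x=3: odd, count = (-11)-3 = -14
x=1: odd, count = (-14)-1 = -15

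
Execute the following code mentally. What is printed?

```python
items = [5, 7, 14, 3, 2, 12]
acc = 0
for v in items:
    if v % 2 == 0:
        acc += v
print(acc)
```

28

v=5: not even
v=7: not even
v=14: even, acc = 0+14 = 14
v=3: not even
v=2: even, acc = 14+2 = 16
v=12: even, acc = 16+12 = 28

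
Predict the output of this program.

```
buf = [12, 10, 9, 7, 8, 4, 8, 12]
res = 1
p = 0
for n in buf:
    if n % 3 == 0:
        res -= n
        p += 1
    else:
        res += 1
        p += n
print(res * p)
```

n=12: %3==0, res = 1-12 = -11; p=1
n=10: not %3==0, res = (-11)+1 = -10; p=11
n=9: %3==0, res = (-10)-9 = -19; p=12
n=7: not %3==0, res = (-19)+1 = -18; p=19
n=8: not %3==0, res = (-18)+1 = -17; p=27
n=4: not %3==0, res = (-17)+1 = -16; p=31
n=8: not %3==0, res = (-16)+1 = -15; p=39
n=12: %3==0, res = (-15)-12 = -27; p=40
res*p = (-27)*40 = -1080

-1080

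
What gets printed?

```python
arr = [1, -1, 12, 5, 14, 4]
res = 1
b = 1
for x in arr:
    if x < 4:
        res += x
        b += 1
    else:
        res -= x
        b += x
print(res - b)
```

x=1: <4, res = 1+1 = 2; b=2
x=-1: <4, res = 2+(-1) = 1; b=3
x=12: not <4, res = 1-12 = -11; b=15
x=5: not <4, res = (-11)-5 = -16; b=20
x=14: not <4, res = (-16)-14 = -30; b=34
x=4: not <4, res = (-30)-4 = -34; b=38
res-b = (-34)-38 = -72

-72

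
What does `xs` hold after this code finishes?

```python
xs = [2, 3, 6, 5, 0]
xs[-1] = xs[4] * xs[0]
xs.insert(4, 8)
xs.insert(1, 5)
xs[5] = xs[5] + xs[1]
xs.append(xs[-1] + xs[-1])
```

[2, 5, 3, 6, 5, 13, 0, 0]

xs[-1] = xs[4]*xs[0] = 0*2 = 0 → [2, 3, 6, 5, 0]
insert 8 at 4 → [2, 3, 6, 5, 8, 0]
insert 5 at 1 → [2, 5, 3, 6, 5, 8, 0]
xs[5] = xs[5]+xs[1] = 8+5 = 13 → [2, 5, 3, 6, 5, 13, 0]
append xs[-1]+xs[-1] = 0+0 = 0 → [2, 5, 3, 6, 5, 13, 0, 0]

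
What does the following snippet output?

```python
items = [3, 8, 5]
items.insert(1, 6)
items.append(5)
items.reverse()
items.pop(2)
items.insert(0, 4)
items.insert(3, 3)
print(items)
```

[4, 5, 5, 3, 6, 3]

insert 6 at 1 → [3, 6, 8, 5]
append 5 → [3, 6, 8, 5, 5]
reverse → [5, 5, 8, 6, 3]
pop(2) removes 8 → [5, 5, 6, 3]
insert 4 at 0 → [4, 5, 5, 6, 3]
insert 3 at 3 → [4, 5, 5, 3, 6, 3]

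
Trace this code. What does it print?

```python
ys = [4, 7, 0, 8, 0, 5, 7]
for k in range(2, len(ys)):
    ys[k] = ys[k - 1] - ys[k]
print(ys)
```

[4, 7, 7, -1, -1, -6, -13]

k=2: ys[2] = 7-0 = 7 → [4, 7, 7, 8, 0, 5, 7]
k=3: ys[3] = 7-8 = -1 → [4, 7, 7, -1, 0, 5, 7]
k=4: ys[4] = (-1)-0 = -1 → [4, 7, 7, -1, -1, 5, 7]
k=5: ys[5] = (-1)-5 = -6 → [4, 7, 7, -1, -1, -6, 7]
k=6: ys[6] = (-6)-7 = -13 → [4, 7, 7, -1, -1, -6, -13]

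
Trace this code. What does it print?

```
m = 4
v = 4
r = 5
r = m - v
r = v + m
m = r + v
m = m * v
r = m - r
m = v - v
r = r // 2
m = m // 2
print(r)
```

20

r = 4-4 = 0
r = 4+4 = 8
m = 8+4 = 12
m = 12*4 = 48
r = 48-8 = 40
m = 4-4 = 0
r = 40//2 = 20
m = 0//2 = 0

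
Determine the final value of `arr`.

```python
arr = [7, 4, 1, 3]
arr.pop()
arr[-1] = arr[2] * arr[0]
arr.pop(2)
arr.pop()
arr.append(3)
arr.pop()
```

pop() removes 3 → [7, 4, 1]
arr[-1] = arr[2]*arr[0] = 1*7 = 7 → [7, 4, 7]
pop(2) removes 7 → [7, 4]
pop() removes 4 → [7]
append 3 → [7, 3]
pop() removes 3 → [7]

[7]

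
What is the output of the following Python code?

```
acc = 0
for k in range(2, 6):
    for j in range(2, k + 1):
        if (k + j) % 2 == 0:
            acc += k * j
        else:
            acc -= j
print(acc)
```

k=2,j=2: even sum, acc = 0+4 = 4
k=3,j=2: odd sum, acc = 4-2 = 2
k=3,j=3: even sum, acc = 2+9 = 11
k=4,j=2: even sum, acc = 11+8 = 19
k=4,j=3: odd sum, acc = 19-3 = 16
k=4,j=4: even sum, acc = 16+16 = 32
k=5,j=2: odd sum, acc = 32-2 = 30
k=5,j=3: even sum, acc = 30+15 = 45
k=5,j=4: odd sum, acc = 45-4 = 41
k=5,j=5: even sum, acc = 41+25 = 66

66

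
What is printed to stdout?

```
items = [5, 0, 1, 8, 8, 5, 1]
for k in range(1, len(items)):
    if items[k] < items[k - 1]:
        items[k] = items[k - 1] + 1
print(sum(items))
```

k=1: 0<5, items[1] = 5+1 = 6 → [5, 6, 1, 8, 8, 5, 1]
k=2: 1<6, items[2] = 6+1 = 7 → [5, 6, 7, 8, 8, 5, 1]
k=3: 8>=7, unchanged → [5, 6, 7, 8, 8, 5, 1]
k=4: 8>=8, unchanged → [5, 6, 7, 8, 8, 5, 1]
k=5: 5<8, items[5] = 8+1 = 9 → [5, 6, 7, 8, 8, 9, 1]
k=6: 1<9, items[6] = 9+1 = 10 → [5, 6, 7, 8, 8, 9, 10]
sum = 53

53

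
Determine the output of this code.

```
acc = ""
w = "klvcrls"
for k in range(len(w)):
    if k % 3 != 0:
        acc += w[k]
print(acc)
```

k=0: skip
k=1: add 'l' → 'l'
k=2: add 'v' → 'lv'
k=3: skip
k=4: add 'r' → 'lvr'
k=5: add 'l' → 'lvrl'
k=6: skip

lvrl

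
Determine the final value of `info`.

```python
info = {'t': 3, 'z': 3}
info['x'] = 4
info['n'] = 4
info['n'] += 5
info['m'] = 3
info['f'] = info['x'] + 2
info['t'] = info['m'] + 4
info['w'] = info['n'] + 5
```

{'t': 7, 'z': 3, 'x': 4, 'n': 9, 'm': 3, 'f': 6, 'w': 14}

info['x'] = 4 → {'t': 3, 'z': 3, 'x': 4}
info['n'] = 4 → {'t': 3, 'z': 3, 'x': 4, 'n': 4}
info['n'] = 4+5 = 9 → {'t': 3, 'z': 3, 'x': 4, 'n': 9}
info['m'] = 3 → {'t': 3, 'z': 3, 'x': 4, 'n': 9, 'm': 3}
info['f'] = info['x']+2 = 6 → {'t': 3, 'z': 3, 'x': 4, 'n': 9, 'm': 3, 'f': 6}
info['t'] = info['m']+4 = 7 → {'t': 7, 'z': 3, 'x': 4, 'n': 9, 'm': 3, 'f': 6}
info['w'] = info['n']+5 = 14 → {'t': 7, 'z': 3, 'x': 4, 'n': 9, 'm': 3, 'f': 6, 'w': 14}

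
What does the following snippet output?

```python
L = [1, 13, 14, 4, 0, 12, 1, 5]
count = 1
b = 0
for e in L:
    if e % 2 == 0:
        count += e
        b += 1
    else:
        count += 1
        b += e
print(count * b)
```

840

e=1: not even, count = 1+1 = 2; b=1
e=13: not even, count = 2+1 = 3; b=14
e=14: even, count = 3+14 = 17; b=15
e=4: even, count = 17+4 = 21; b=16
e=0: even, count = 21+0 = 21; b=17
e=12: even, count = 21+12 = 33; b=18
e=1: not even, count = 33+1 = 34; b=19
e=5: not even, count = 34+1 = 35; b=24
count*b = 35*24 = 840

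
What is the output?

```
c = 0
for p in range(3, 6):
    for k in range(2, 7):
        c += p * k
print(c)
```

240

p=3,k=2: c = 0+6 = 6
p=3,k=3: c = 6+9 = 15
p=3,k=4: c = 15+12 = 27
p=3,k=5: c = 27+15 = 42
p=3,k=6: c = 42+18 = 60
p=4,k=2: c = 60+8 = 68
p=4,k=3: c = 68+12 = 80
p=4,k=4: c = 80+16 = 96
p=4,k=5: c = 96+20 = 116
p=4,k=6: c = 116+24 = 140
p=5,k=2: c = 140+10 = 150
p=5,k=3: c = 150+15 = 165
p=5,k=4: c = 165+20 = 185
p=5,k=5: c = 185+25 = 210
p=5,k=6: c = 210+30 = 240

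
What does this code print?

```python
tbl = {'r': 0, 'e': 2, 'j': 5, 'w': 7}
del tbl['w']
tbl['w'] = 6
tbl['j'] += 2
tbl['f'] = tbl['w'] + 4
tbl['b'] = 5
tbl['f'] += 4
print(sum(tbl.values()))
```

34

del 'w' → {'r': 0, 'e': 2, 'j': 5}
tbl['w'] = 6 → {'r': 0, 'e': 2, 'j': 5, 'w': 6}
tbl['j'] = 5+2 = 7 → {'r': 0, 'e': 2, 'j': 7, 'w': 6}
tbl['f'] = tbl['w']+4 = 10 → {'r': 0, 'e': 2, 'j': 7, 'w': 6, 'f': 10}
tbl['b'] = 5 → {'r': 0, 'e': 2, 'j': 7, 'w': 6, 'f': 10, 'b': 5}
tbl['f'] = 10+4 = 14 → {'r': 0, 'e': 2, 'j': 7, 'w': 6, 'f': 14, 'b': 5}
sum of values = 34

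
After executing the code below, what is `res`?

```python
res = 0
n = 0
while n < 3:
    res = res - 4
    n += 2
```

-8

n=0: res = 0-4 = -4
n=2: res = (-4)-4 = -8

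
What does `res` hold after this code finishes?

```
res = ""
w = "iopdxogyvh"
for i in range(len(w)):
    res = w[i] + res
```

'hvygoxdpoi'

i=0: prepend 'i' → 'i'
i=1: prepend 'o' → 'oi'
i=2: prepend 'p' → 'poi'
i=3: prepend 'd' → 'dpoi'
i=4: prepend 'x' → 'xdpoi'
i=5: prepend 'o' → 'oxdpoi'
i=6: prepend 'g' → 'goxdpoi'
i=7: prepend 'y' → 'ygoxdpoi'
i=8: prepend 'v' → 'vygoxdpoi'
i=9: prepend 'h' → 'hvygoxdpoi'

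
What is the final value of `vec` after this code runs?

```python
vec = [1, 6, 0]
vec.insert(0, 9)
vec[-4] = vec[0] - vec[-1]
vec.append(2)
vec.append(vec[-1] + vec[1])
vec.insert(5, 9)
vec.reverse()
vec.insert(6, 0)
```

[3, 9, 2, 0, 6, 1, 0, 9]

insert 9 at 0 → [9, 1, 6, 0]
vec[-4] = vec[0]-vec[-1] = 9-0 = 9 → [9, 1, 6, 0]
append 2 → [9, 1, 6, 0, 2]
append vec[-1]+vec[1] = 2+1 = 3 → [9, 1, 6, 0, 2, 3]
insert 9 at 5 → [9, 1, 6, 0, 2, 9, 3]
reverse → [3, 9, 2, 0, 6, 1, 9]
insert 0 at 6 → [3, 9, 2, 0, 6, 1, 0, 9]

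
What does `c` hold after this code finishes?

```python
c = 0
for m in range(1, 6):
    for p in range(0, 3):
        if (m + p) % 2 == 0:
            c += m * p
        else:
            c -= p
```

13

m=1,p=0: odd sum, c = 0-0 = 0
m=1,p=1: even sum, c = 0+1 = 1
m=1,p=2: odd sum, c = 1-2 = -1
m=2,p=0: even sum, c = (-1)+0 = -1
m=2,p=1: odd sum, c = (-1)-1 = -2
m=2,p=2: even sum, c = (-2)+4 = 2
m=3,p=0: odd sum, c = 2-0 = 2
m=3,p=1: even sum, c = 2+3 = 5
m=3,p=2: odd sum, c = 5-2 = 3
m=4,p=0: even sum, c = 3+0 = 3
m=4,p=1: odd sum, c = 3-1 = 2
m=4,p=2: even sum, c = 2+8 = 10
m=5,p=0: odd sum, c = 10-0 = 10
m=5,p=1: even sum, c = 10+5 = 15
m=5,p=2: odd sum, c = 15-2 = 13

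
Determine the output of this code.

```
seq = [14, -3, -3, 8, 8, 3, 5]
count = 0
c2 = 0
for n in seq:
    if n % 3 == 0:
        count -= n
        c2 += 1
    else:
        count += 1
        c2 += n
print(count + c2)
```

45

n=14: not %3==0, count = 0+1 = 1; c2=14
n=-3: %3==0, count = 1-(-3) = 4; c2=15
n=-3: %3==0, count = 4-(-3) = 7; c2=16
n=8: not %3==0, count = 7+1 = 8; c2=24
n=8: not %3==0, count = 8+1 = 9; c2=32
n=3: %3==0, count = 9-3 = 6; c2=33
n=5: not %3==0, count = 6+1 = 7; c2=38
count+c2 = 7+38 = 45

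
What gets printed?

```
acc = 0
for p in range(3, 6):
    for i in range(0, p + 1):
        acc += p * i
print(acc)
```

p=3,i=0: acc = 0+0 = 0
p=3,i=1: acc = 0+3 = 3
p=3,i=2: acc = 3+6 = 9
p=3,i=3: acc = 9+9 = 18
p=4,i=0: acc = 18+0 = 18
p=4,i=1: acc = 18+4 = 22
p=4,i=2: acc = 22+8 = 30
p=4,i=3: acc = 30+12 = 42
p=4,i=4: acc = 42+16 = 58
p=5,i=0: acc = 58+0 = 58
p=5,i=1: acc = 58+5 = 63
p=5,i=2: acc = 63+10 = 73
p=5,i=3: acc = 73+15 = 88
p=5,i=4: acc = 88+20 = 108
p=5,i=5: acc = 108+25 = 133

133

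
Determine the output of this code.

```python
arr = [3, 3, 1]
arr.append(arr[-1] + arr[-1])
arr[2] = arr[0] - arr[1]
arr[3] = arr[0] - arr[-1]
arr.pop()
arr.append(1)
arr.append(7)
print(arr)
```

append arr[-1]+arr[-1] = 1+1 = 2 → [3, 3, 1, 2]
arr[2] = arr[0]-arr[1] = 3-3 = 0 → [3, 3, 0, 2]
arr[3] = arr[0]-arr[-1] = 3-2 = 1 → [3, 3, 0, 1]
pop() removes 1 → [3, 3, 0]
append 1 → [3, 3, 0, 1]
append 7 → [3, 3, 0, 1, 7]

[3, 3, 0, 1, 7]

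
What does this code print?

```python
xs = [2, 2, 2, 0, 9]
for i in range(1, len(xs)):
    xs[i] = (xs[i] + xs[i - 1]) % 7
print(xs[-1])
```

1

i=1: xs[1] = (2+2)%7 = 4 → [2, 4, 2, 0, 9]
i=2: xs[2] = (2+4)%7 = 6 → [2, 4, 6, 0, 9]
i=3: xs[3] = (0+6)%7 = 6 → [2, 4, 6, 6, 9]
i=4: xs[4] = (9+6)%7 = 1 → [2, 4, 6, 6, 1]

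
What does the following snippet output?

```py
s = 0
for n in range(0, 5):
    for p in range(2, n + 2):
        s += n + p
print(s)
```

60

n=1,p=2: s = 0+3 = 3
n=2,p=2: s = 3+4 = 7
n=2,p=3: s = 7+5 = 12
n=3,p=2: s = 12+5 = 17
n=3,p=3: s = 17+6 = 23
n=3,p=4: s = 23+7 = 30
n=4,p=2: s = 30+6 = 36
n=4,p=3: s = 36+7 = 43
n=4,p=4: s = 43+8 = 51
n=4,p=5: s = 51+9 = 60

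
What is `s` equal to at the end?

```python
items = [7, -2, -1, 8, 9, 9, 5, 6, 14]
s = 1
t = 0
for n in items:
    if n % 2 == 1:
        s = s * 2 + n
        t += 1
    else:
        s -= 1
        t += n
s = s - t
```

138

n=7: odd, s = 1*2+7 = 9; t=1
n=-2: not odd, s = 9-1 = 8; t=-1
n=-1: odd, s = 8*2+(-1) = 15; t=0
n=8: not odd, s = 15-1 = 14; t=8
n=9: odd, s = 14*2+9 = 37; t=9
n=9: odd, s = 37*2+9 = 83; t=10
n=5: odd, s = 83*2+5 = 171; t=11
n=6: not odd, s = 171-1 = 170; t=17
n=14: not odd, s = 170-1 = 169; t=31
s-t = 169-31 = 138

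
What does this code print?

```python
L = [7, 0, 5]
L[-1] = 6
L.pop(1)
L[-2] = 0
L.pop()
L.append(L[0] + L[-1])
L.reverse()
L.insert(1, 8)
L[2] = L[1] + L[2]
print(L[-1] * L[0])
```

0

L[-1] = 6 → [7, 0, 6]
pop(1) removes 0 → [7, 6]
L[-2] = 0 → [0, 6]
pop() removes 6 → [0]
append L[0]+L[-1] = 0+0 = 0 → [0, 0]
reverse → [0, 0]
insert 8 at 1 → [0, 8, 0]
L[2] = L[1]+L[2] = 8+0 = 8 → [0, 8, 8]
L[-1]*L[0] = 8*0 = 0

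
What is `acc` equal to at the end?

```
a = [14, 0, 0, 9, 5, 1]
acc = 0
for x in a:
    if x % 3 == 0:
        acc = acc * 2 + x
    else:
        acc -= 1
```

x=14: not %3==0, acc = 0-1 = -1
x=0: %3==0, acc = (-1)*2+0 = -2
x=0: %3==0, acc = (-2)*2+0 = -4
x=9: %3==0, acc = (-4)*2+9 = 1
x=5: not %3==0, acc = 1-1 = 0
x=1: not %3==0, acc = 0-1 = -1

-1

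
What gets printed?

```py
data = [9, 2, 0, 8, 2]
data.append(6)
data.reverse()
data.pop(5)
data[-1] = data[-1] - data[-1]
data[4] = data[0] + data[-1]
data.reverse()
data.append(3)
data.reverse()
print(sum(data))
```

append 6 → [9, 2, 0, 8, 2, 6]
reverse → [6, 2, 8, 0, 2, 9]
pop(5) removes 9 → [6, 2, 8, 0, 2]
data[-1] = data[-1]-data[-1] = 2-2 = 0 → [6, 2, 8, 0, 0]
data[4] = data[0]+data[-1] = 6+0 = 6 → [6, 2, 8, 0, 6]
reverse → [6, 0, 8, 2, 6]
append 3 → [6, 0, 8, 2, 6, 3]
reverse → [3, 6, 2, 8, 0, 6]
sum = 25

25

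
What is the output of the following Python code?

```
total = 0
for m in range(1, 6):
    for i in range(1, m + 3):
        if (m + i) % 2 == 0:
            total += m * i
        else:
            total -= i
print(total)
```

m=1,i=1: even sum, total = 0+1 = 1
m=1,i=2: odd sum, total = 1-2 = -1
m=1,i=3: even sum, total = (-1)+3 = 2
m=2,i=1: odd sum, total = 2-1 = 1
m=2,i=2: even sum, total = 1+4 = 5
m=2,i=3: odd sum, total = 5-3 = 2
m=2,i=4: even sum, total = 2+8 = 10
m=3,i=1: even sum, total = 10+3 = 13
m=3,i=2: odd sum, total = 13-2 = 11
m=3,i=3: even sum, total = 11+9 = 20
m=3,i=4: odd sum, total = 20-4 = 16
m=3,i=5: even sum, total = 16+15 = 31
m=4,i=1: odd sum, total = 31-1 = 30
m=4,i=2: even sum, total = 30+8 = 38
m=4,i=3: odd sum, total = 38-3 = 35
m=4,i=4: even sum, total = 35+16 = 51
m=4,i=5: odd sum, total = 51-5 = 46
m=4,i=6: even sum, total = 46+24 = 70
m=5,i=1: even sum, total = 70+5 = 75
m=5,i=2: odd sum, total = 75-2 = 73
m=5,i=3: even sum, total = 73+15 = 88
m=5,i=4: odd sum, total = 88-4 = 84
m=5,i=5: even sum, total = 84+25 = 109
m=5,i=6: odd sum, total = 109-6 = 103
m=5,i=7: even sum, total = 103+35 = 138

138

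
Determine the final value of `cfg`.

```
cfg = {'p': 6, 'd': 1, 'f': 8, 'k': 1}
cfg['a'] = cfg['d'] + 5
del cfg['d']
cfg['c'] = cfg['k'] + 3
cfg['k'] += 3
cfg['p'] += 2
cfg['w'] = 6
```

{'p': 8, 'f': 8, 'k': 4, 'a': 6, 'c': 4, 'w': 6}

cfg['a'] = cfg['d']+5 = 6 → {'p': 6, 'd': 1, 'f': 8, 'k': 1, 'a': 6}
del 'd' → {'p': 6, 'f': 8, 'k': 1, 'a': 6}
cfg['c'] = cfg['k']+3 = 4 → {'p': 6, 'f': 8, 'k': 1, 'a': 6, 'c': 4}
cfg['k'] = 1+3 = 4 → {'p': 6, 'f': 8, 'k': 4, 'a': 6, 'c': 4}
cfg['p'] = 6+2 = 8 → {'p': 8, 'f': 8, 'k': 4, 'a': 6, 'c': 4}
cfg['w'] = 6 → {'p': 8, 'f': 8, 'k': 4, 'a': 6, 'c': 4, 'w': 6}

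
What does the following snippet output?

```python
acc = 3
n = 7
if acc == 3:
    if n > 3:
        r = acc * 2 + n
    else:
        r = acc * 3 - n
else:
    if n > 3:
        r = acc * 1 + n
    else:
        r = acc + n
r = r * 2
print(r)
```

acc=3, n=7
acc == 3 is True; n > 3 is True
→ r = acc * 2 + n = 13
r = 13*2 = 26

26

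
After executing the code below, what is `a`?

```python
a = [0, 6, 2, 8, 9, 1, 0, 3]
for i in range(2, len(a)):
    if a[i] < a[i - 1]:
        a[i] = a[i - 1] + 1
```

i=2: 2<6, a[2] = 6+1 = 7 → [0, 6, 7, 8, 9, 1, 0, 3]
i=3: 8>=7, unchanged → [0, 6, 7, 8, 9, 1, 0, 3]
i=4: 9>=8, unchanged → [0, 6, 7, 8, 9, 1, 0, 3]
i=5: 1<9, a[5] = 9+1 = 10 → [0, 6, 7, 8, 9, 10, 0, 3]
i=6: 0<10, a[6] = 10+1 = 11 → [0, 6, 7, 8, 9, 10, 11, 3]
i=7: 3<11, a[7] = 11+1 = 12 → [0, 6, 7, 8, 9, 10, 11, 12]

[0, 6, 7, 8, 9, 10, 11, 12]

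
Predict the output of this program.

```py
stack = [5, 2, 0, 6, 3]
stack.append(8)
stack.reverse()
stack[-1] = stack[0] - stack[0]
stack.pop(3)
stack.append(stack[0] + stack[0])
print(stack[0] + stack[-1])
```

24

append 8 → [5, 2, 0, 6, 3, 8]
reverse → [8, 3, 6, 0, 2, 5]
stack[-1] = stack[0]-stack[0] = 8-8 = 0 → [8, 3, 6, 0, 2, 0]
pop(3) removes 0 → [8, 3, 6, 2, 0]
append stack[0]+stack[0] = 8+8 = 16 → [8, 3, 6, 2, 0, 16]
stack[0]+stack[-1] = 8+16 = 24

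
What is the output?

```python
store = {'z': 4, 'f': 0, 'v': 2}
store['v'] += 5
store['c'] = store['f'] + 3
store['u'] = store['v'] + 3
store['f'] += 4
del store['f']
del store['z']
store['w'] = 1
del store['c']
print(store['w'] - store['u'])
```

store['v'] = 2+5 = 7 → {'z': 4, 'f': 0, 'v': 7}
store['c'] = store['f']+3 = 3 → {'z': 4, 'f': 0, 'v': 7, 'c': 3}
store['u'] = store['v']+3 = 10 → {'z': 4, 'f': 0, 'v': 7, 'c': 3, 'u': 10}
store['f'] = 0+4 = 4 → {'z': 4, 'f': 4, 'v': 7, 'c': 3, 'u': 10}
del 'f' → {'z': 4, 'v': 7, 'c': 3, 'u': 10}
del 'z' → {'v': 7, 'c': 3, 'u': 10}
store['w'] = 1 → {'v': 7, 'c': 3, 'u': 10, 'w': 1}
del 'c' → {'v': 7, 'u': 10, 'w': 1}
store['w']-store['u'] = 1-10 = -9

-9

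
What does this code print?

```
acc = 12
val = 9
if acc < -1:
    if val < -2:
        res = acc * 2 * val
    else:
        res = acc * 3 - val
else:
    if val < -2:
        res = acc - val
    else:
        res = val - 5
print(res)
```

acc=12, val=9
acc < -1 is False; val < -2 is False
→ res = val - 5 = 4

4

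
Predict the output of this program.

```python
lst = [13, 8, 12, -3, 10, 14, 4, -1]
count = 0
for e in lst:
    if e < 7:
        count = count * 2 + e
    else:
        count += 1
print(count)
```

27

e=13: not <7, count = 0+1 = 1
e=8: not <7, count = 1+1 = 2
e=12: not <7, count = 2+1 = 3
e=-3: <7, count = 3*2+(-3) = 3
e=10: not <7, count = 3+1 = 4
e=14: not <7, count = 4+1 = 5
e=4: <7, count = 5*2+4 = 14
e=-1: <7, count = 14*2+(-1) = 27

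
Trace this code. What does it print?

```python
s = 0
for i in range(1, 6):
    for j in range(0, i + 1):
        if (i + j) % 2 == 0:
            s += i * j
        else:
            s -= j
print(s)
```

73

i=1,j=0: odd sum, s = 0-0 = 0
i=1,j=1: even sum, s = 0+1 = 1
i=2,j=0: even sum, s = 1+0 = 1
i=2,j=1: odd sum, s = 1-1 = 0
i=2,j=2: even sum, s = 0+4 = 4
i=3,j=0: odd sum, s = 4-0 = 4
i=3,j=1: even sum, s = 4+3 = 7
i=3,j=2: odd sum, s = 7-2 = 5
i=3,j=3: even sum, s = 5+9 = 14
i=4,j=0: even sum, s = 14+0 = 14
i=4,j=1: odd sum, s = 14-1 = 13
i=4,j=2: even sum, s = 13+8 = 21
i=4,j=3: odd sum, s = 21-3 = 18
i=4,j=4: even sum, s = 18+16 = 34
i=5,j=0: odd sum, s = 34-0 = 34
i=5,j=1: even sum, s = 34+5 = 39
i=5,j=2: odd sum, s = 39-2 = 37
i=5,j=3: even sum, s = 37+15 = 52
i=5,j=4: odd sum, s = 52-4 = 48
i=5,j=5: even sum, s = 48+25 = 73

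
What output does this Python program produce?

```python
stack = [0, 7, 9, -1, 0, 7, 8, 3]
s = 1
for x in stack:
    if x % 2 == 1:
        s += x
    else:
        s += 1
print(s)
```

x=0: not odd, s = 1+1 = 2
x=7: odd, s = 2+7 = 9
x=9: odd, s = 9+9 = 18
x=-1: odd, s = 18+(-1) = 17
x=0: not odd, s = 17+1 = 18
x=7: odd, s = 18+7 = 25
x=8: not odd, s = 25+1 = 26
x=3: odd, s = 26+3 = 29

29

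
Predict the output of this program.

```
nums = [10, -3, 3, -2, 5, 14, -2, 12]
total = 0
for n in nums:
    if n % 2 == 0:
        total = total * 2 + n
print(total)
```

208

n=10: even, total = 0*2+10 = 10
n=-3: not even
n=3: not even
n=-2: even, total = 10*2+(-2) = 18
n=5: not even
n=14: even, total = 18*2+14 = 50
n=-2: even, total = 50*2+(-2) = 98
n=12: even, total = 98*2+12 = 208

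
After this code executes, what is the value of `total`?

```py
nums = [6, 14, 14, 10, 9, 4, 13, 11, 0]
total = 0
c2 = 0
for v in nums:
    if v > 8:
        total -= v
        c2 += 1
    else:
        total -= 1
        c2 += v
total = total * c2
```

-1184

v=6: not >8, total = 0-1 = -1; c2=6
v=14: >8, total = (-1)-14 = -15; c2=7
v=14: >8, total = (-15)-14 = -29; c2=8
v=10: >8, total = (-29)-10 = -39; c2=9
v=9: >8, total = (-39)-9 = -48; c2=10
v=4: not >8, total = (-48)-1 = -49; c2=14
v=13: >8, total = (-49)-13 = -62; c2=15
v=11: >8, total = (-62)-11 = -73; c2=16
v=0: not >8, total = (-73)-1 = -74; c2=16
total*c2 = (-74)*16 = -1184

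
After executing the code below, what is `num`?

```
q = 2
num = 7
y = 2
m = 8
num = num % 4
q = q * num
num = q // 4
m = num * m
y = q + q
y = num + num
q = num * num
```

1

num = 7%4 = 3
q = 2*3 = 6
num = 6//4 = 1
m = 1*8 = 8
y = 6+6 = 12
y = 1+1 = 2
q = 1*1 = 1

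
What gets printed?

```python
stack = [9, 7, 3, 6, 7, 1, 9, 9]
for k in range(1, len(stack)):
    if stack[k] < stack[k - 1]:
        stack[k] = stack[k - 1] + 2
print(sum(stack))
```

128

k=1: 7<9, stack[1] = 9+2 = 11 → [9, 11, 3, 6, 7, 1, 9, 9]
k=2: 3<11, stack[2] = 11+2 = 13 → [9, 11, 13, 6, 7, 1, 9, 9]
k=3: 6<13, stack[3] = 13+2 = 15 → [9, 11, 13, 15, 7, 1, 9, 9]
k=4: 7<15, stack[4] = 15+2 = 17 → [9, 11, 13, 15, 17, 1, 9, 9]
k=5: 1<17, stack[5] = 17+2 = 19 → [9, 11, 13, 15, 17, 19, 9, 9]
k=6: 9<19, stack[6] = 19+2 = 21 → [9, 11, 13, 15, 17, 19, 21, 9]
k=7: 9<21, stack[7] = 21+2 = 23 → [9, 11, 13, 15, 17, 19, 21, 23]
sum = 128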